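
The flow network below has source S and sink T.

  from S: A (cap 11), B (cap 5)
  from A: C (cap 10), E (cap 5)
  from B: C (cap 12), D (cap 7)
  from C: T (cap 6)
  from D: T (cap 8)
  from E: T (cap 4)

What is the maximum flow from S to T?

Augment S→A→C→T: bottleneck 6, flow now 6.
Augment S→A→E→T: bottleneck 4, flow now 10.
Augment S→B→D→T: bottleneck 5, flow now 15.
No augmenting path remains; maximum flow = 15.
In the residual graph, reachable from S: {S, A, C, E}.
Min-cut edges: S→B (5), C→T (6), E→T (4); capacity 5 + 6 + 4 = 15.
This cut is saturated, so no flow can exceed 15.

15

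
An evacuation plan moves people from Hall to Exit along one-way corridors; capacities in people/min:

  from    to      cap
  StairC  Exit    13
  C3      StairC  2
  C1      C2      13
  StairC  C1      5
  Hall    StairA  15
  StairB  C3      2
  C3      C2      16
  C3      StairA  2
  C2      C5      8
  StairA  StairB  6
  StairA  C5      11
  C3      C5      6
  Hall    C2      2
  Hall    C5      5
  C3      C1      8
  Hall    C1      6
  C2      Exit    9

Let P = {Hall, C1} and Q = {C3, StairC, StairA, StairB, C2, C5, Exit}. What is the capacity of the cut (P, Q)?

35

Edges leaving {Hall, C1}: Hall→StairA (15), Hall→C2 (2), Hall→C5 (5), C1→C2 (13).
Cut capacity = 15 + 2 + 5 + 13 = 35.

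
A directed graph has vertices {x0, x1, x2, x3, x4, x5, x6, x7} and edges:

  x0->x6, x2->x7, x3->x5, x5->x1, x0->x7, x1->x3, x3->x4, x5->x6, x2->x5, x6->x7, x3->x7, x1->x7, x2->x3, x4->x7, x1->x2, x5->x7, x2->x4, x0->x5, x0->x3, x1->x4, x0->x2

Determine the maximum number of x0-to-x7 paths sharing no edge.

5

Assign every edge capacity 1; by Menger, the answer equals the max flow.
Path x0→x7 (+1); total 1.
Path x0→x2→x7 (+1); total 2.
Path x0→x3→x7 (+1); total 3.
Path x0→x5→x7 (+1); total 4.
Path x0→x6→x7 (+1); total 5.
No residual x0→x7 path; max flow = 5.
Certifying cut of size 5: {x0→x2, x0→x3, x0→x5, x0→x6, x0→x7}.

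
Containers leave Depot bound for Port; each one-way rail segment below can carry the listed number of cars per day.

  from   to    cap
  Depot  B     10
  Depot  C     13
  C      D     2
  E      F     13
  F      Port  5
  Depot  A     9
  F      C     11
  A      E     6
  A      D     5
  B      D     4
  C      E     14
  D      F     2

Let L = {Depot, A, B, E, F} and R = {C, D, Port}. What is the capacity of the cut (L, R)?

Edges leaving {Depot, A, B, E, F}: Depot→C (13), A→D (5), B→D (4), F→C (11), F→Port (5).
Cut capacity = 13 + 5 + 4 + 11 + 5 = 38.

38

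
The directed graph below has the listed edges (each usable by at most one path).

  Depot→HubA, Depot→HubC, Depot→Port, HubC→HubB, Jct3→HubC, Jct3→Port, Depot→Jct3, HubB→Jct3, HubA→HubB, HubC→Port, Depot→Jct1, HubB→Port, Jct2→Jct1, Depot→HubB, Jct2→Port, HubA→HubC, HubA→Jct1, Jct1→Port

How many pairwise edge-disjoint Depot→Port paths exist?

Assign every edge capacity 1; by Menger, the answer equals the max flow.
Path Depot→Port (+1); total 1.
Path Depot→HubB→Port (+1); total 2.
Path Depot→Jct3→Port (+1); total 3.
Path Depot→HubC→Port (+1); total 4.
Path Depot→Jct1→Port (+1); total 5.
No residual Depot→Port path; max flow = 5.
Certifying cut of size 5: {Depot→Port, HubB→Port, HubC→Port, Jct1→Port, Jct3→Port}.

5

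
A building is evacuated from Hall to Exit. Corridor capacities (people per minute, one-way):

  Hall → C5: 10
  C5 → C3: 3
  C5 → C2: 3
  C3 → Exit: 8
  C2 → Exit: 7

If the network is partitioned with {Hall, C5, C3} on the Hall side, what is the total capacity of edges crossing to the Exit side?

11

Edges leaving {Hall, C5, C3}: C5→C2 (3), C3→Exit (8).
Cut capacity = 3 + 8 = 11.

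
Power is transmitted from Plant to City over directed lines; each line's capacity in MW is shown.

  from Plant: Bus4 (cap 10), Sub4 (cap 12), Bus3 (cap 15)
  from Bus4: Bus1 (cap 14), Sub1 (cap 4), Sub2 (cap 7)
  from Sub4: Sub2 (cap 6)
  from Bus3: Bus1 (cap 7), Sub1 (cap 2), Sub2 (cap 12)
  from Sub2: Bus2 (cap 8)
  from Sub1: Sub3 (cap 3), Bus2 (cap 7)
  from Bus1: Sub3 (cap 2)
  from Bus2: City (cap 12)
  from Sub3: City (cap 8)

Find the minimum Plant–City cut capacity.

Augment Plant→Bus4→Sub2→Bus2→City: bottleneck 7, flow now 7.
Augment Plant→Bus4→Sub1→Bus2→City: bottleneck 3, flow now 10.
Augment Plant→Sub4→Sub2→Bus2→City: bottleneck 1, flow now 11.
Augment Plant→Bus3→Sub1→Bus2→City: bottleneck 1, flow now 12.
Augment Plant→Bus3→Sub1→Sub3→City: bottleneck 1, flow now 13.
Augment Plant→Bus3→Bus1→Sub3→City: bottleneck 2, flow now 15.
Augment Plant→Sub4→Sub2→Bus4→Sub1→Sub3→City: bottleneck 1, flow now 16. (uses reverse residual edge)
No augmenting path remains; maximum flow = 16.
By max-flow min-cut, the minimum cut capacity equals the max flow.
In the residual graph, reachable from Plant: {Plant, Bus4, Sub4, Bus3, Sub2, Bus1}.
Min-cut edges: Bus4→Sub1 (4), Bus3→Sub1 (2), Sub2→Bus2 (8), Bus1→Sub3 (2); capacity 4 + 2 + 8 + 2 = 16.

16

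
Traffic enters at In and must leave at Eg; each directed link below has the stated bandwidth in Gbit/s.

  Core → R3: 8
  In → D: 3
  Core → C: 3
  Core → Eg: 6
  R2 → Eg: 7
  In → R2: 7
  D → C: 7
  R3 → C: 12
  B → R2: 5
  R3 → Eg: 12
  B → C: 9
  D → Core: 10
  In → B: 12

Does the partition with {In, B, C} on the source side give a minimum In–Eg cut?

No — its capacity is 15, but the minimum cut has capacity 10.

Given cut capacity: 3 + 7 + 5 = 15.
Augment In→R2→Eg: bottleneck 7, flow now 7.
Augment In→D→Core→Eg: bottleneck 3, flow now 10.
No augmenting path remains; maximum flow = 10.
In the residual graph, reachable from In: {In, B, R2, C}.
Min-cut edges: In→D (3), R2→Eg (7); capacity 3 + 7 = 10.
Cut capacity 15 exceeds the max flow 10, so it is not minimum.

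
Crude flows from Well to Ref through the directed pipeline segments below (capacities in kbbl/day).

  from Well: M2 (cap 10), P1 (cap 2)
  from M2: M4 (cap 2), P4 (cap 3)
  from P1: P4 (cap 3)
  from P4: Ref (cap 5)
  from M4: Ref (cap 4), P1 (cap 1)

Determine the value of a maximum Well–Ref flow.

Augment Well→M2→P4→Ref: bottleneck 3, flow now 3.
Augment Well→M2→M4→Ref: bottleneck 2, flow now 5.
Augment Well→P1→P4→Ref: bottleneck 2, flow now 7.
No augmenting path remains; maximum flow = 7.
In the residual graph, reachable from Well: {Well, M2}.
Min-cut edges: Well→P1 (2), M2→P4 (3), M2→M4 (2); capacity 2 + 3 + 2 = 7.
This cut is saturated, so no flow can exceed 7.

7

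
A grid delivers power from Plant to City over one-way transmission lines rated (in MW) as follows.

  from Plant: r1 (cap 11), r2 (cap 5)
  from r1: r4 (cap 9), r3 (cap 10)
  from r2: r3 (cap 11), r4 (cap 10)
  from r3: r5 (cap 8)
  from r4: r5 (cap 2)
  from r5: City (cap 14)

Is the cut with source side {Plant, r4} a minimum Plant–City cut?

No — its capacity is 18, but the minimum cut has capacity 10.

Given cut capacity: 11 + 5 + 2 = 18.
Augment Plant→r1→r3→r5→City: bottleneck 8, flow now 8.
Augment Plant→r1→r4→r5→City: bottleneck 2, flow now 10.
No augmenting path remains; maximum flow = 10.
In the residual graph, reachable from Plant: {Plant, r1, r2, r3, r4}.
Min-cut edges: r3→r5 (8), r4→r5 (2); capacity 8 + 2 = 10.
Cut capacity 18 exceeds the max flow 10, so it is not minimum.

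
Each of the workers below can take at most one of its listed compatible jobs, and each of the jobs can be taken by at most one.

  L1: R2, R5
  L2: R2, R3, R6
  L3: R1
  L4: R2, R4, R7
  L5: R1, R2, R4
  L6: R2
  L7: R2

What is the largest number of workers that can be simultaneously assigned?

Unit-capacity flow: source→left, listed edges, right→sink; max matching = max flow.
Augmenting path L1→R2 (+1); matched 1.
Augmenting path L2→R3 (+1); matched 2.
Augmenting path L3→R1 (+1); matched 3.
Augmenting path L4→R4 (+1); matched 4.
Augmenting path L5→R2→L1→R5 (+1); matched 5.
Augmenting path L6→R2→L5→R4→L4→R7 (+1); matched 6.
No augmenting path remains; maximum matching = 6.
König certificate: {L1, L2, L3, L4, L5, R2} is a vertex cover of size 6 (every listed pair touches it), so no matching can be larger.

6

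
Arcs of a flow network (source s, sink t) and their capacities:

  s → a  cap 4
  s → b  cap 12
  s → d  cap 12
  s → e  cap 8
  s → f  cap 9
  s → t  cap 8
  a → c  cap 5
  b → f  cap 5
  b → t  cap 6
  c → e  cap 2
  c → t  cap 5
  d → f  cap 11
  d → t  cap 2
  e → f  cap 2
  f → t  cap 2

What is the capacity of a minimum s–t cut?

22

Augment s→t: bottleneck 8, flow now 8.
Augment s→b→t: bottleneck 6, flow now 14.
Augment s→d→t: bottleneck 2, flow now 16.
Augment s→f→t: bottleneck 2, flow now 18.
Augment s→a→c→t: bottleneck 4, flow now 22.
No augmenting path remains; maximum flow = 22.
By max-flow min-cut, the minimum cut capacity equals the max flow.
In the residual graph, reachable from s: {s, b, d, e, f}.
Min-cut edges: s→a (4), s→t (8), b→t (6), d→t (2), f→t (2); capacity 4 + 8 + 6 + 2 + 2 = 22.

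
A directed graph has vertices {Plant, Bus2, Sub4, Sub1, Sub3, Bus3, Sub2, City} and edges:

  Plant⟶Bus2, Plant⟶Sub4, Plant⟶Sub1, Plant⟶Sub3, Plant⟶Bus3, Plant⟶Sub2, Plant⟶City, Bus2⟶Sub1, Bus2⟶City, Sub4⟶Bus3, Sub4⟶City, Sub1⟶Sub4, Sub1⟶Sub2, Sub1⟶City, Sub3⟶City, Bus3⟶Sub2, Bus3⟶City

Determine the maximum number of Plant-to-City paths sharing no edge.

6

Assign every edge capacity 1; by Menger, the answer equals the max flow.
Path Plant→City (+1); total 1.
Path Plant→Bus2→City (+1); total 2.
Path Plant→Sub4→City (+1); total 3.
Path Plant→Sub1→City (+1); total 4.
Path Plant→Sub3→City (+1); total 5.
Path Plant→Bus3→City (+1); total 6.
No residual Plant→City path; max flow = 6.
Certifying cut of size 6: {Plant→Bus2, Plant→Bus3, Plant→City, Plant→Sub1, Plant→Sub3, Plant→Sub4}.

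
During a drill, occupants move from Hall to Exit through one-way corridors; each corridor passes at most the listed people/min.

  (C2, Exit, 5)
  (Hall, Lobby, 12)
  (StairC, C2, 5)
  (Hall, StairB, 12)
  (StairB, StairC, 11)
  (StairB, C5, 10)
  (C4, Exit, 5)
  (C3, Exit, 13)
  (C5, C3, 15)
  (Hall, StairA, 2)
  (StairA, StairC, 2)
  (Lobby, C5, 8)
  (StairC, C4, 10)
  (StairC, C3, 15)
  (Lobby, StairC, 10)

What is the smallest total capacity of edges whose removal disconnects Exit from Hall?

23

Augment Hall→StairA→StairC→C2→Exit: bottleneck 2, flow now 2.
Augment Hall→Lobby→C5→C3→Exit: bottleneck 8, flow now 10.
Augment Hall→Lobby→StairC→C2→Exit: bottleneck 3, flow now 13.
Augment Hall→Lobby→StairC→C3→Exit: bottleneck 1, flow now 14.
Augment Hall→StairB→C5→C3→Exit: bottleneck 4, flow now 18.
Augment Hall→StairB→StairC→C4→Exit: bottleneck 5, flow now 23.
No augmenting path remains; maximum flow = 23.
By max-flow min-cut, the minimum cut capacity equals the max flow.
In the residual graph, reachable from Hall: {Hall, StairA, Lobby, StairB, C5, StairC, C3, C4}.
Min-cut edges: StairC→C2 (5), C3→Exit (13), C4→Exit (5); capacity 5 + 13 + 5 = 23.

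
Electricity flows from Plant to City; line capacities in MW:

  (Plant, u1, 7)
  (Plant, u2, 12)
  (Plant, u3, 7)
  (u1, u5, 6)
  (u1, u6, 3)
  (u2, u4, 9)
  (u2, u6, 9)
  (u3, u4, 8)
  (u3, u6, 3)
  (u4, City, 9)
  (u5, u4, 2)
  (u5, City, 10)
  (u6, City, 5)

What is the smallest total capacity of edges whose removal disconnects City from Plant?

Augment Plant→u1→u5→City: bottleneck 6, flow now 6.
Augment Plant→u1→u6→City: bottleneck 1, flow now 7.
Augment Plant→u2→u4→City: bottleneck 9, flow now 16.
Augment Plant→u2→u6→City: bottleneck 3, flow now 19.
Augment Plant→u3→u6→City: bottleneck 1, flow now 20.
No augmenting path remains; maximum flow = 20.
By max-flow min-cut, the minimum cut capacity equals the max flow.
In the residual graph, reachable from Plant: {Plant, u1, u2, u3, u4, u6}.
Min-cut edges: u1→u5 (6), u4→City (9), u6→City (5); capacity 6 + 9 + 5 = 20.

20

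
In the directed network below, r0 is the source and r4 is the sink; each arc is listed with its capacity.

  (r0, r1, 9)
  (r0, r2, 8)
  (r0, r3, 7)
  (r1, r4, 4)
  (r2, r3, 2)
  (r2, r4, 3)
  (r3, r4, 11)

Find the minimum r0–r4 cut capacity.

Augment r0→r1→r4: bottleneck 4, flow now 4.
Augment r0→r2→r4: bottleneck 3, flow now 7.
Augment r0→r3→r4: bottleneck 7, flow now 14.
Augment r0→r2→r3→r4: bottleneck 2, flow now 16.
No augmenting path remains; maximum flow = 16.
By max-flow min-cut, the minimum cut capacity equals the max flow.
In the residual graph, reachable from r0: {r0, r1, r2}.
Min-cut edges: r0→r3 (7), r1→r4 (4), r2→r3 (2), r2→r4 (3); capacity 7 + 4 + 2 + 3 = 16.

16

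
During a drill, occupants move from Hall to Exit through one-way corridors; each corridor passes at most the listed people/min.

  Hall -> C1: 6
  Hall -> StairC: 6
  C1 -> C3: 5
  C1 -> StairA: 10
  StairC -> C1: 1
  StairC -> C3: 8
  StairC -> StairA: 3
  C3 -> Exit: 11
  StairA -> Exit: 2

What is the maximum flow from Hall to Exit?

12

Augment Hall→C1→C3→Exit: bottleneck 5, flow now 5.
Augment Hall→C1→StairA→Exit: bottleneck 1, flow now 6.
Augment Hall→StairC→C3→Exit: bottleneck 6, flow now 12.
No augmenting path remains; maximum flow = 12.
In the residual graph, reachable from Hall: {Hall}.
Min-cut edges: Hall→C1 (6), Hall→StairC (6); capacity 6 + 6 = 12.
This cut is saturated, so no flow can exceed 12.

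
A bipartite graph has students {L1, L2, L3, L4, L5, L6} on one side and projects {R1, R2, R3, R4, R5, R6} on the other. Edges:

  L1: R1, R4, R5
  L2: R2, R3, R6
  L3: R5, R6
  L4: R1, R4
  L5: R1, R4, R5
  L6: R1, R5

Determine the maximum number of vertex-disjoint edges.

Unit-capacity flow: source→left, listed edges, right→sink; max matching = max flow.
Augmenting path L1→R1 (+1); matched 1.
Augmenting path L2→R2 (+1); matched 2.
Augmenting path L3→R5 (+1); matched 3.
Augmenting path L4→R4 (+1); matched 4.
Augmenting path L5→R5→L3→R6 (+1); matched 5.
No augmenting path remains; maximum matching = 5.
König certificate: {L2, L3, R1, R4, R5} is a vertex cover of size 5 (every listed pair touches it), so no matching can be larger.

5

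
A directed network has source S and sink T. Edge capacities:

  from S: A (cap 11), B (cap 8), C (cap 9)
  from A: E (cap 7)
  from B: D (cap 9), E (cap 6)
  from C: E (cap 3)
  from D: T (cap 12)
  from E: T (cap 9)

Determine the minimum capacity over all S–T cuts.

17

Augment S→A→E→T: bottleneck 7, flow now 7.
Augment S→B→D→T: bottleneck 8, flow now 15.
Augment S→C→E→T: bottleneck 2, flow now 17.
No augmenting path remains; maximum flow = 17.
By max-flow min-cut, the minimum cut capacity equals the max flow.
In the residual graph, reachable from S: {S, A, C, E}.
Min-cut edges: S→B (8), E→T (9); capacity 8 + 9 = 17.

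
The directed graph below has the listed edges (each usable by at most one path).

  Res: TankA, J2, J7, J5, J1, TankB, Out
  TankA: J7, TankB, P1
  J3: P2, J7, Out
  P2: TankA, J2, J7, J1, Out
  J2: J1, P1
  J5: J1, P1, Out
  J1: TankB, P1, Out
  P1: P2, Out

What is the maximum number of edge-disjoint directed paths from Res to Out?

Assign every edge capacity 1; by Menger, the answer equals the max flow.
Path Res→Out (+1); total 1.
Path Res→J5→Out (+1); total 2.
Path Res→J1→Out (+1); total 3.
Path Res→TankA→P1→Out (+1); total 4.
Path Res→J2→P1→P2→Out (+1); total 5.
No residual Res→Out path; max flow = 5.
Certifying cut of size 5: {Res→J1, Res→J2, Res→J5, Res→Out, Res→TankA}.

5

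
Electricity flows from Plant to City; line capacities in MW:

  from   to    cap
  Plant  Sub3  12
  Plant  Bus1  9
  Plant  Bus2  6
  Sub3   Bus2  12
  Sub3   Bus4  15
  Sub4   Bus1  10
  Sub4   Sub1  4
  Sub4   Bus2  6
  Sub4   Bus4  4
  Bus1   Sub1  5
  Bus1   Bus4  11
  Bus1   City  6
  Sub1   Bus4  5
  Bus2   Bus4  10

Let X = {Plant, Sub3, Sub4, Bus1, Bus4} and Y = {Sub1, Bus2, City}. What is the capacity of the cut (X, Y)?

39

Edges leaving {Plant, Sub3, Sub4, Bus1, Bus4}: Plant→Bus2 (6), Sub3→Bus2 (12), Sub4→Sub1 (4), Sub4→Bus2 (6), Bus1→Sub1 (5), Bus1→City (6).
Cut capacity = 6 + 12 + 4 + 6 + 5 + 6 = 39.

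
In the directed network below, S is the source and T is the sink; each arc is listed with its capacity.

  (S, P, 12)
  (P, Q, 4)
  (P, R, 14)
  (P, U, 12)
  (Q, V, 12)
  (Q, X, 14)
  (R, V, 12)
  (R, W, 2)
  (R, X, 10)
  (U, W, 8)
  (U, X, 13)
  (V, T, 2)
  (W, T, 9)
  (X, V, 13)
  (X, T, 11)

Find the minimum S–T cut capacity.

12

Augment S→P→Q→V→T: bottleneck 2, flow now 2.
Augment S→P→Q→X→T: bottleneck 2, flow now 4.
Augment S→P→R→W→T: bottleneck 2, flow now 6.
Augment S→P→R→X→T: bottleneck 6, flow now 12.
No augmenting path remains; maximum flow = 12.
By max-flow min-cut, the minimum cut capacity equals the max flow.
In the residual graph, reachable from S: {S}.
Min-cut edges: S→P (12); capacity 12 = 12.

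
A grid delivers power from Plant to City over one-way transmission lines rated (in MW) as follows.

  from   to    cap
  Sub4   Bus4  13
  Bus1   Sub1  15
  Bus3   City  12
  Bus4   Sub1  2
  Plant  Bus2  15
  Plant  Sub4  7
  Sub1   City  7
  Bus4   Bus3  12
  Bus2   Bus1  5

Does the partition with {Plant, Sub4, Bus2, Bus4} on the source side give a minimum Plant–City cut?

Given cut capacity: 5 + 12 + 2 = 19.
Augment Plant→Sub4→Bus4→Bus3→City: bottleneck 7, flow now 7.
Augment Plant→Bus2→Bus1→Sub1→City: bottleneck 5, flow now 12.
No augmenting path remains; maximum flow = 12.
In the residual graph, reachable from Plant: {Plant, Bus2}.
Min-cut edges: Plant→Sub4 (7), Bus2→Bus1 (5); capacity 7 + 5 = 12.
Cut capacity 19 exceeds the max flow 12, so it is not minimum.

No — its capacity is 19, but the minimum cut has capacity 12.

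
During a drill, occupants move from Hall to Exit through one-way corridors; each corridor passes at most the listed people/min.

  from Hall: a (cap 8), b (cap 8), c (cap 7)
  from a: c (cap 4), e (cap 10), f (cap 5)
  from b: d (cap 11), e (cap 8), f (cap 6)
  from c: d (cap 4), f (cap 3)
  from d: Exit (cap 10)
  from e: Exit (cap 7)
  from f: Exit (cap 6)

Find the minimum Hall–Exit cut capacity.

Augment Hall→a→e→Exit: bottleneck 7, flow now 7.
Augment Hall→a→f→Exit: bottleneck 1, flow now 8.
Augment Hall→b→d→Exit: bottleneck 8, flow now 16.
Augment Hall→c→d→Exit: bottleneck 2, flow now 18.
Augment Hall→c→f→Exit: bottleneck 3, flow now 21.
Augment Hall→c→d→b→f→Exit: bottleneck 2, flow now 23. (uses reverse residual edge)
No augmenting path remains; maximum flow = 23.
By max-flow min-cut, the minimum cut capacity equals the max flow.
In the residual graph, reachable from Hall: {Hall}.
Min-cut edges: Hall→a (8), Hall→b (8), Hall→c (7); capacity 8 + 8 + 7 = 23.

23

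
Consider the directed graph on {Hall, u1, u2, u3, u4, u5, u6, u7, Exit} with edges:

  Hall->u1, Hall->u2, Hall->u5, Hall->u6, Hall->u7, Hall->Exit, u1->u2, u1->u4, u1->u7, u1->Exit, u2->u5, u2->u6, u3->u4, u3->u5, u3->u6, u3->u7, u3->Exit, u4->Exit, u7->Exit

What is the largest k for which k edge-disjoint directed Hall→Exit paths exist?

Assign every edge capacity 1; by Menger, the answer equals the max flow.
Path Hall→Exit (+1); total 1.
Path Hall→u1→Exit (+1); total 2.
Path Hall→u7→Exit (+1); total 3.
No residual Hall→Exit path; max flow = 3.
Certifying cut of size 3: {Hall→Exit, Hall→u1, Hall→u7}.

3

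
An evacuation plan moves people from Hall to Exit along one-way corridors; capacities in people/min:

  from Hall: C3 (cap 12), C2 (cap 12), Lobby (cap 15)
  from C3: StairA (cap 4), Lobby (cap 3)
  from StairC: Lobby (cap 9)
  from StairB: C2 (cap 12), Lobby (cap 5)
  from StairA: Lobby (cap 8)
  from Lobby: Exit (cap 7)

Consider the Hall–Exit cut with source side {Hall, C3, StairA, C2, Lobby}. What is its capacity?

7

Edges leaving {Hall, C3, StairA, C2, Lobby}: Lobby→Exit (7).
Cut capacity = 7 = 7.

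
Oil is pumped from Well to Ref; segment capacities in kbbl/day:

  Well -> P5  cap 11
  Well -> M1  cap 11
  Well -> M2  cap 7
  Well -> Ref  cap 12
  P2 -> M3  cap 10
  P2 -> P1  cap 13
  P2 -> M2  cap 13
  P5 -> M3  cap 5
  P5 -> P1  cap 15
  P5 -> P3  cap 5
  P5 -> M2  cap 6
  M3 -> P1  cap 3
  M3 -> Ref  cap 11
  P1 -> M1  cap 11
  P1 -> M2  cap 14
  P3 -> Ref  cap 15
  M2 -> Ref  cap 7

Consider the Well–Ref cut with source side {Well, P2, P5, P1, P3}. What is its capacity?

104

Edges leaving {Well, P2, P5, P1, P3}: Well→M1 (11), Well→M2 (7), Well→Ref (12), P2→M3 (10), P2→M2 (13), P5→M3 (5), P5→M2 (6), P1→M1 (11), P1→M2 (14), P3→Ref (15).
Cut capacity = 11 + 7 + 12 + 10 + 13 + 5 + 6 + 11 + 14 + 15 = 104.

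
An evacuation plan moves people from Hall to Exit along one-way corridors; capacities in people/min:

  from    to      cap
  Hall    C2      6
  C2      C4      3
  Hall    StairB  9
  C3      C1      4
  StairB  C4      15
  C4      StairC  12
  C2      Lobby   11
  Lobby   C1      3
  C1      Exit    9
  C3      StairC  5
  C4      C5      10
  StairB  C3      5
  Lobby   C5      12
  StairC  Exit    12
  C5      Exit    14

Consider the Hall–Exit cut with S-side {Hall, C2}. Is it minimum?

No — its capacity is 23, but the minimum cut has capacity 15.

Given cut capacity: 9 + 3 + 11 = 23.
Augment Hall→StairB→C4→C5→Exit: bottleneck 9, flow now 9.
Augment Hall→C2→C4→C5→Exit: bottleneck 1, flow now 10.
Augment Hall→C2→C4→StairC→Exit: bottleneck 2, flow now 12.
Augment Hall→C2→Lobby→C5→Exit: bottleneck 3, flow now 15.
No augmenting path remains; maximum flow = 15.
In the residual graph, reachable from Hall: {Hall}.
Min-cut edges: Hall→StairB (9), Hall→C2 (6); capacity 9 + 6 = 15.
Cut capacity 23 exceeds the max flow 15, so it is not minimum.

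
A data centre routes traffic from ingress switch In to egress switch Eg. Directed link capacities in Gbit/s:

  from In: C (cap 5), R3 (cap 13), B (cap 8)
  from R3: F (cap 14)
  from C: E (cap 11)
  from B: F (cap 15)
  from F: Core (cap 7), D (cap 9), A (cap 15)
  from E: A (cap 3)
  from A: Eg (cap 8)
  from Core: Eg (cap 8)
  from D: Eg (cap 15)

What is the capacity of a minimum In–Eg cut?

24

Augment In→R3→F→A→Eg: bottleneck 8, flow now 8.
Augment In→R3→F→Core→Eg: bottleneck 5, flow now 13.
Augment In→B→F→Core→Eg: bottleneck 2, flow now 15.
Augment In→B→F→D→Eg: bottleneck 6, flow now 21.
Augment In→C→E→A→F→D→Eg: bottleneck 3, flow now 24. (uses reverse residual edge)
No augmenting path remains; maximum flow = 24.
By max-flow min-cut, the minimum cut capacity equals the max flow.
In the residual graph, reachable from In: {In, C, E}.
Min-cut edges: In→R3 (13), In→B (8), E→A (3); capacity 13 + 8 + 3 = 24.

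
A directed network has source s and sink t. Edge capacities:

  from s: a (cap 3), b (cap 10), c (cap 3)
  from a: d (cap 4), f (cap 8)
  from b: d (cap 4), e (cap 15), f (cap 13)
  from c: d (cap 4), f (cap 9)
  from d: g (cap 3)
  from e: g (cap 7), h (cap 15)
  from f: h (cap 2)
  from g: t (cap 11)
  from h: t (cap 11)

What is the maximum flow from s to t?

15

Augment s→a→d→g→t: bottleneck 3, flow now 3.
Augment s→b→e→g→t: bottleneck 7, flow now 10.
Augment s→b→e→h→t: bottleneck 3, flow now 13.
Augment s→c→f→h→t: bottleneck 2, flow now 15.
No augmenting path remains; maximum flow = 15.
In the residual graph, reachable from s: {s, a, c, d, f}.
Min-cut edges: s→b (10), d→g (3), f→h (2); capacity 10 + 3 + 2 = 15.
This cut is saturated, so no flow can exceed 15.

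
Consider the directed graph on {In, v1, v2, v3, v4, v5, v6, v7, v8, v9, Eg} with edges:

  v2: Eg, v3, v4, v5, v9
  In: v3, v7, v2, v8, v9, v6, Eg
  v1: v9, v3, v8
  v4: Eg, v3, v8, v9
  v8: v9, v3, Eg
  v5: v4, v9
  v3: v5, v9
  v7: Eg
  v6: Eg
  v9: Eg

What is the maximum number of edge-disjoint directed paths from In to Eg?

7

Assign every edge capacity 1; by Menger, the answer equals the max flow.
Path In→Eg (+1); total 1.
Path In→v2→Eg (+1); total 2.
Path In→v6→Eg (+1); total 3.
Path In→v7→Eg (+1); total 4.
Path In→v8→Eg (+1); total 5.
Path In→v9→Eg (+1); total 6.
Path In→v3→v5→v4→Eg (+1); total 7.
No residual In→Eg path; max flow = 7.
Certifying cut of size 7: {In→Eg, In→v2, In→v3, In→v6, In→v7, In→v8, In→v9}.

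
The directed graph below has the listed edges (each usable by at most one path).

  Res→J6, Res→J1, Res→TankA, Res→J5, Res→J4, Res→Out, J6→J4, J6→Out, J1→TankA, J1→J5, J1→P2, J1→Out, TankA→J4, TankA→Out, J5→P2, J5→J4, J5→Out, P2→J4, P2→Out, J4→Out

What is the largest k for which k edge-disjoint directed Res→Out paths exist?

6

Assign every edge capacity 1; by Menger, the answer equals the max flow.
Path Res→Out (+1); total 1.
Path Res→J6→Out (+1); total 2.
Path Res→J1→Out (+1); total 3.
Path Res→TankA→Out (+1); total 4.
Path Res→J5→Out (+1); total 5.
Path Res→J4→Out (+1); total 6.
No residual Res→Out path; max flow = 6.
Certifying cut of size 6: {Res→J1, Res→J4, Res→J5, Res→J6, Res→Out, Res→TankA}.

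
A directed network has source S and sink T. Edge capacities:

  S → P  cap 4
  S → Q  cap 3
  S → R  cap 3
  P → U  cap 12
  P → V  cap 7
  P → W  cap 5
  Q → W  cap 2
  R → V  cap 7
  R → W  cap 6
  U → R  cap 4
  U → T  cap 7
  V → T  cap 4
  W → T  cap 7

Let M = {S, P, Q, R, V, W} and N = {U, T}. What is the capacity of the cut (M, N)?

23

Edges leaving {S, P, Q, R, V, W}: P→U (12), V→T (4), W→T (7).
Cut capacity = 12 + 4 + 7 = 23.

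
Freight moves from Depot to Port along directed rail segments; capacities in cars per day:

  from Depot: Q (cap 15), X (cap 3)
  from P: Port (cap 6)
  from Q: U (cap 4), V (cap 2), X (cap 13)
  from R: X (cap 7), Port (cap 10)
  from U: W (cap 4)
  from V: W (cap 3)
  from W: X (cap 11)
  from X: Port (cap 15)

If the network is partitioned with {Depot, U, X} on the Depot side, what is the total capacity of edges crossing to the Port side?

Edges leaving {Depot, U, X}: Depot→Q (15), U→W (4), X→Port (15).
Cut capacity = 15 + 4 + 15 = 34.

34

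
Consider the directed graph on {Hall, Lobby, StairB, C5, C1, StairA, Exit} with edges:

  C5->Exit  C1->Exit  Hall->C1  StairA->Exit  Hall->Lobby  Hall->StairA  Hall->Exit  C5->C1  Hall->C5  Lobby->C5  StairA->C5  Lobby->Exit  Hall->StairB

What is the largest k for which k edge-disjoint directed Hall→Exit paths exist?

Assign every edge capacity 1; by Menger, the answer equals the max flow.
Path Hall→Exit (+1); total 1.
Path Hall→Lobby→Exit (+1); total 2.
Path Hall→C5→Exit (+1); total 3.
Path Hall→C1→Exit (+1); total 4.
Path Hall→StairA→Exit (+1); total 5.
No residual Hall→Exit path; max flow = 5.
Certifying cut of size 5: {Hall→C1, Hall→C5, Hall→Exit, Hall→Lobby, Hall→StairA}.

5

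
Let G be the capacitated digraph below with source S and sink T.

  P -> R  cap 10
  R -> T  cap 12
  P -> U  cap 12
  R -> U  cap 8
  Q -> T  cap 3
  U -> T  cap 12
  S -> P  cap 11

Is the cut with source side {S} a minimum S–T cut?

Given cut capacity: 11 = 11.
Augment S→P→R→T: bottleneck 10, flow now 10.
Augment S→P→U→T: bottleneck 1, flow now 11.
No augmenting path remains; maximum flow = 11.
Cut capacity 11 equals the max flow, so it is a minimum cut.

Yes — it is a minimum cut (capacity 11).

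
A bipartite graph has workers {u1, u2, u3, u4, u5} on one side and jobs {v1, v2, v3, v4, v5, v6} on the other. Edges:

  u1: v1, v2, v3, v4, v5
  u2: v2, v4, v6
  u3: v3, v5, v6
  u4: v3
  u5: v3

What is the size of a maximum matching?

Unit-capacity flow: source→left, listed edges, right→sink; max matching = max flow.
Augmenting path u1→v1 (+1); matched 1.
Augmenting path u2→v2 (+1); matched 2.
Augmenting path u3→v3 (+1); matched 3.
Augmenting path u4→v3→u3→v5 (+1); matched 4.
No augmenting path remains; maximum matching = 4.
König certificate: {u1, u2, u3, v3} is a vertex cover of size 4 (every listed pair touches it), so no matching can be larger.

4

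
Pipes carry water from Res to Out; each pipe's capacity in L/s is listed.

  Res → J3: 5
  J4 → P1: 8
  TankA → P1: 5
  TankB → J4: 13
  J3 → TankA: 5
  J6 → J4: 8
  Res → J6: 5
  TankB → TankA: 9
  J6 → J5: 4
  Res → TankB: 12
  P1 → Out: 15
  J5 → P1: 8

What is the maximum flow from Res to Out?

Augment Res→TankB→TankA→P1→Out: bottleneck 5, flow now 5.
Augment Res→TankB→J4→P1→Out: bottleneck 7, flow now 12.
Augment Res→J6→J4→P1→Out: bottleneck 1, flow now 13.
Augment Res→J6→J5→P1→Out: bottleneck 2, flow now 15.
No augmenting path remains; maximum flow = 15.
In the residual graph, reachable from Res: {Res, TankB, J6, J3, TankA, J4, J5, P1}.
Min-cut edges: P1→Out (15); capacity 15 = 15.
This cut is saturated, so no flow can exceed 15.

15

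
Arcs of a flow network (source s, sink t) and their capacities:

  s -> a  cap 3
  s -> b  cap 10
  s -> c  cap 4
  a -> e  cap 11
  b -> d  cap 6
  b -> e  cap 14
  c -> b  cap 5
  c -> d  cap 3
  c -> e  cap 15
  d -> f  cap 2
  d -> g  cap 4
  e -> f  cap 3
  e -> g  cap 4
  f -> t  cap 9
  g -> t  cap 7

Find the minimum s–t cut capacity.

Augment s→a→e→f→t: bottleneck 3, flow now 3.
Augment s→b→d→f→t: bottleneck 2, flow now 5.
Augment s→b→d→g→t: bottleneck 4, flow now 9.
Augment s→b→e→g→t: bottleneck 3, flow now 12.
No augmenting path remains; maximum flow = 12.
By max-flow min-cut, the minimum cut capacity equals the max flow.
In the residual graph, reachable from s: {s, a, b, c, d, e, g}.
Min-cut edges: d→f (2), e→f (3), g→t (7); capacity 2 + 3 + 7 = 12.

12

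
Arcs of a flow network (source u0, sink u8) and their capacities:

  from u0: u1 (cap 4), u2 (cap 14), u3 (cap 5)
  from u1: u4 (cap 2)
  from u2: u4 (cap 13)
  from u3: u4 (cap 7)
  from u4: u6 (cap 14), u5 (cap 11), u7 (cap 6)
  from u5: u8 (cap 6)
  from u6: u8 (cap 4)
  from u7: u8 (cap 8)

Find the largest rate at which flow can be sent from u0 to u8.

Augment u0→u1→u4→u5→u8: bottleneck 2, flow now 2.
Augment u0→u2→u4→u5→u8: bottleneck 4, flow now 6.
Augment u0→u2→u4→u6→u8: bottleneck 4, flow now 10.
Augment u0→u2→u4→u7→u8: bottleneck 5, flow now 15.
Augment u0→u3→u4→u7→u8: bottleneck 1, flow now 16.
No augmenting path remains; maximum flow = 16.
In the residual graph, reachable from u0: {u0, u1, u2, u3, u4, u5, u6}.
Min-cut edges: u4→u7 (6), u5→u8 (6), u6→u8 (4); capacity 6 + 6 + 4 = 16.
This cut is saturated, so no flow can exceed 16.

16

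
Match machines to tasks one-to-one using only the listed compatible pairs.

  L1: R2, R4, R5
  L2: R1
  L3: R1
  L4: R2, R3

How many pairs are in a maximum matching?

Unit-capacity flow: source→left, listed edges, right→sink; max matching = max flow.
Augmenting path L1→R2 (+1); matched 1.
Augmenting path L2→R1 (+1); matched 2.
Augmenting path L4→R3 (+1); matched 3.
No augmenting path remains; maximum matching = 3.
König certificate: {L1, L4, R1} is a vertex cover of size 3 (every listed pair touches it), so no matching can be larger.

3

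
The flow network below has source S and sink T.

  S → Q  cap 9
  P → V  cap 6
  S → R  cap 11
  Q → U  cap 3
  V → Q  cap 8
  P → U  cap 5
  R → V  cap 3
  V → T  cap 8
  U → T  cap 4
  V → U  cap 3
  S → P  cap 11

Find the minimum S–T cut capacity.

12

Augment S→P→U→T: bottleneck 4, flow now 4.
Augment S→P→V→T: bottleneck 6, flow now 10.
Augment S→R→V→T: bottleneck 2, flow now 12.
No augmenting path remains; maximum flow = 12.
By max-flow min-cut, the minimum cut capacity equals the max flow.
In the residual graph, reachable from S: {S, P, Q, R, U, V}.
Min-cut edges: U→T (4), V→T (8); capacity 4 + 8 = 12.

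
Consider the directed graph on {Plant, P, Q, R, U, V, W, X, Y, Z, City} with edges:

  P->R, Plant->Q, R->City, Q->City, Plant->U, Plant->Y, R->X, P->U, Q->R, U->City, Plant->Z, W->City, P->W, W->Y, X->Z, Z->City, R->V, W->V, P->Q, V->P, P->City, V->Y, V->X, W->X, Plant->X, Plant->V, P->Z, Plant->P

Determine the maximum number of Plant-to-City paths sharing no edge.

Assign every edge capacity 1; by Menger, the answer equals the max flow.
Path Plant→P→City (+1); total 1.
Path Plant→Q→City (+1); total 2.
Path Plant→U→City (+1); total 3.
Path Plant→Z→City (+1); total 4.
Path Plant→V→P→R→City (+1); total 5.
No residual Plant→City path; max flow = 5.
Certifying cut of size 5: {Plant→P, Plant→Q, Plant→U, Plant→V, Z→City}.

5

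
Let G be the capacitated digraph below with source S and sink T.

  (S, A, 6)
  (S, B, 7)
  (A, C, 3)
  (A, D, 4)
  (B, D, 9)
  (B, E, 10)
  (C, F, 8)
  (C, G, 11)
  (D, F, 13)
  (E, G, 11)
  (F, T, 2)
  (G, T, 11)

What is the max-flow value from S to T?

12

Augment S→A→C→F→T: bottleneck 2, flow now 2.
Augment S→A→C→G→T: bottleneck 1, flow now 3.
Augment S→B→E→G→T: bottleneck 7, flow now 10.
Augment S→A→D→F→C→G→T: bottleneck 2, flow now 12. (uses reverse residual edge)
No augmenting path remains; maximum flow = 12.
In the residual graph, reachable from S: {S, A, D, F}.
Min-cut edges: S→B (7), A→C (3), F→T (2); capacity 7 + 3 + 2 = 12.
This cut is saturated, so no flow can exceed 12.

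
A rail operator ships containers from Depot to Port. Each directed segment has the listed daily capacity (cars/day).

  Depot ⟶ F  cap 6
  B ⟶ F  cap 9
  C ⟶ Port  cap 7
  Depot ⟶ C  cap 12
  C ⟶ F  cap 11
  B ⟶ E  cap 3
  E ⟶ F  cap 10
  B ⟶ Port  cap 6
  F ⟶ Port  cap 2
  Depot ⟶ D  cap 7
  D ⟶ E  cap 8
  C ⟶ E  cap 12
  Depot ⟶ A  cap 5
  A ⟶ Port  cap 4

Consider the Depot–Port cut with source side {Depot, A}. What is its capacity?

Edges leaving {Depot, A}: Depot→C (12), Depot→D (7), Depot→F (6), A→Port (4).
Cut capacity = 12 + 7 + 6 + 4 = 29.

29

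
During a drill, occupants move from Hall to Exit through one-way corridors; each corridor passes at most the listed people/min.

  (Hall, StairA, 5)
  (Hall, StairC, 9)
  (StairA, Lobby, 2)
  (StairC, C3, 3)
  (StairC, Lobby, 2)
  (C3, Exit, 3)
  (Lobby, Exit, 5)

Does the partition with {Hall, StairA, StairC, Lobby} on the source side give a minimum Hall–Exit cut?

Given cut capacity: 3 + 5 = 8.
Augment Hall→StairA→Lobby→Exit: bottleneck 2, flow now 2.
Augment Hall→StairC→C3→Exit: bottleneck 3, flow now 5.
Augment Hall→StairC→Lobby→Exit: bottleneck 2, flow now 7.
No augmenting path remains; maximum flow = 7.
In the residual graph, reachable from Hall: {Hall, StairA, StairC}.
Min-cut edges: StairA→Lobby (2), StairC→C3 (3), StairC→Lobby (2); capacity 2 + 3 + 2 = 7.
Cut capacity 8 exceeds the max flow 7, so it is not minimum.

No — its capacity is 8, but the minimum cut has capacity 7.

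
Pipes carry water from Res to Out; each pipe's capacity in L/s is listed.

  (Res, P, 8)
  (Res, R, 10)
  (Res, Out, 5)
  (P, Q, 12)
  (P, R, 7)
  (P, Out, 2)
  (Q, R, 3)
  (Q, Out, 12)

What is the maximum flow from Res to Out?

Augment Res→Out: bottleneck 5, flow now 5.
Augment Res→P→Out: bottleneck 2, flow now 7.
Augment Res→P→Q→Out: bottleneck 6, flow now 13.
No augmenting path remains; maximum flow = 13.
In the residual graph, reachable from Res: {Res, R}.
Min-cut edges: Res→P (8), Res→Out (5); capacity 8 + 5 = 13.
This cut is saturated, so no flow can exceed 13.

13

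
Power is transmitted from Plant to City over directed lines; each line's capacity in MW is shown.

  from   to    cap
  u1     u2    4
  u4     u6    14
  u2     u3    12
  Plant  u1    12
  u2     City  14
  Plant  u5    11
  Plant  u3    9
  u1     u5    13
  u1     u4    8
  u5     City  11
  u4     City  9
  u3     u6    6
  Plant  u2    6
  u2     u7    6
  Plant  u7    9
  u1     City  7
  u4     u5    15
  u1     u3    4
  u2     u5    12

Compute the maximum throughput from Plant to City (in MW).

29

Augment Plant→u1→City: bottleneck 7, flow now 7.
Augment Plant→u2→City: bottleneck 6, flow now 13.
Augment Plant→u5→City: bottleneck 11, flow now 24.
Augment Plant→u1→u2→City: bottleneck 4, flow now 28.
Augment Plant→u1→u4→City: bottleneck 1, flow now 29.
No augmenting path remains; maximum flow = 29.
In the residual graph, reachable from Plant: {Plant, u3, u6, u7}.
Min-cut edges: Plant→u1 (12), Plant→u2 (6), Plant→u5 (11); capacity 12 + 6 + 11 = 29.
This cut is saturated, so no flow can exceed 29.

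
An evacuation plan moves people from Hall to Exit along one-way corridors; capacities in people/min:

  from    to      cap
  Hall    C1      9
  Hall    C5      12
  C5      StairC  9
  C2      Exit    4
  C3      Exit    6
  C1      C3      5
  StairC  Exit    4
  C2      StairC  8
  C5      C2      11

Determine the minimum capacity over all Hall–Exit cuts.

13

Augment Hall→C1→C3→Exit: bottleneck 5, flow now 5.
Augment Hall→C5→StairC→Exit: bottleneck 4, flow now 9.
Augment Hall→C5→C2→Exit: bottleneck 4, flow now 13.
No augmenting path remains; maximum flow = 13.
By max-flow min-cut, the minimum cut capacity equals the max flow.
In the residual graph, reachable from Hall: {Hall, C1, C5, StairC, C2}.
Min-cut edges: C1→C3 (5), StairC→Exit (4), C2→Exit (4); capacity 5 + 4 + 4 = 13.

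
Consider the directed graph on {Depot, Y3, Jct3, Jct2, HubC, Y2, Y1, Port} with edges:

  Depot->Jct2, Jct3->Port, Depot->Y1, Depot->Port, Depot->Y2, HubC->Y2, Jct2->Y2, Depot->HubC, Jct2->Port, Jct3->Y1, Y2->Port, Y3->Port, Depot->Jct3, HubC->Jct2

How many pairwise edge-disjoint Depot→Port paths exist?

4

Assign every edge capacity 1; by Menger, the answer equals the max flow.
Path Depot→Port (+1); total 1.
Path Depot→Jct3→Port (+1); total 2.
Path Depot→Jct2→Port (+1); total 3.
Path Depot→Y2→Port (+1); total 4.
No residual Depot→Port path; max flow = 4.
Certifying cut of size 4: {Depot→Jct3, Depot→Port, Jct2→Port, Y2→Port}.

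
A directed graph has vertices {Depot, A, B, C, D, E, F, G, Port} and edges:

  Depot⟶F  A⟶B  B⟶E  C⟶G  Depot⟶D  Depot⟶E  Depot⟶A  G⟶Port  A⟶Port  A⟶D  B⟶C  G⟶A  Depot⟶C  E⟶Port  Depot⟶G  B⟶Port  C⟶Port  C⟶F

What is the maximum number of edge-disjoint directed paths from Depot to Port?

4

Assign every edge capacity 1; by Menger, the answer equals the max flow.
Path Depot→A→Port (+1); total 1.
Path Depot→C→Port (+1); total 2.
Path Depot→E→Port (+1); total 3.
Path Depot→G→Port (+1); total 4.
No residual Depot→Port path; max flow = 4.
Certifying cut of size 4: {Depot→A, Depot→C, Depot→E, Depot→G}.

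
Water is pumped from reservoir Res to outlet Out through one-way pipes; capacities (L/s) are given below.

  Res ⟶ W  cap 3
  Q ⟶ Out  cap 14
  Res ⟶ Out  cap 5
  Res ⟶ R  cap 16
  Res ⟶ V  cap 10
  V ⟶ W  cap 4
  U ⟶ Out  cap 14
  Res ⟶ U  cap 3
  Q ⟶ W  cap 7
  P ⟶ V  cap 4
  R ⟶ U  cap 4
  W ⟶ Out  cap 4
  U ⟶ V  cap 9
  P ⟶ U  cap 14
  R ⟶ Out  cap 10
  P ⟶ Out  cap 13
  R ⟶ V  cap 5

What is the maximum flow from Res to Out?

Augment Res→Out: bottleneck 5, flow now 5.
Augment Res→R→Out: bottleneck 10, flow now 15.
Augment Res→U→Out: bottleneck 3, flow now 18.
Augment Res→W→Out: bottleneck 3, flow now 21.
Augment Res→R→U→Out: bottleneck 4, flow now 25.
Augment Res→V→W→Out: bottleneck 1, flow now 26.
No augmenting path remains; maximum flow = 26.
In the residual graph, reachable from Res: {Res, R, V, W}.
Min-cut edges: Res→U (3), Res→Out (5), R→U (4), R→Out (10), W→Out (4); capacity 3 + 5 + 4 + 10 + 4 = 26.
This cut is saturated, so no flow can exceed 26.

26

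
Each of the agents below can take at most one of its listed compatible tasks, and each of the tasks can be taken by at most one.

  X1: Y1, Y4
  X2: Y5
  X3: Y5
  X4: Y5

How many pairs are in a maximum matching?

2

Unit-capacity flow: source→left, listed edges, right→sink; max matching = max flow.
Augmenting path X1→Y1 (+1); matched 1.
Augmenting path X2→Y5 (+1); matched 2.
No augmenting path remains; maximum matching = 2.
König certificate: {X1, Y5} is a vertex cover of size 2 (every listed pair touches it), so no matching can be larger.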